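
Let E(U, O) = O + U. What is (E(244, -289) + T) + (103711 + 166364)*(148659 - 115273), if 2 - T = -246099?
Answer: 9016970006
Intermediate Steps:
T = 246101 (T = 2 - 1*(-246099) = 2 + 246099 = 246101)
(E(244, -289) + T) + (103711 + 166364)*(148659 - 115273) = ((-289 + 244) + 246101) + (103711 + 166364)*(148659 - 115273) = (-45 + 246101) + 270075*33386 = 246056 + 9016723950 = 9016970006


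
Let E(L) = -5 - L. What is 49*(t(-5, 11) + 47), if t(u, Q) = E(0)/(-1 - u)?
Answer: 8967/4 ≈ 2241.8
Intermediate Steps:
t(u, Q) = -5/(-1 - u) (t(u, Q) = (-5 - 1*0)/(-1 - u) = (-5 + 0)/(-1 - u) = -5/(-1 - u))
49*(t(-5, 11) + 47) = 49*(5/(1 - 5) + 47) = 49*(5/(-4) + 47) = 49*(5*(-¼) + 47) = 49*(-5/4 + 47) = 49*(183/4) = 8967/4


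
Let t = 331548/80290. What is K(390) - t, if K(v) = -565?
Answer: -3263957/5735 ≈ -569.13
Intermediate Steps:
t = 23682/5735 (t = 331548*(1/80290) = 23682/5735 ≈ 4.1294)
K(390) - t = -565 - 1*23682/5735 = -565 - 23682/5735 = -3263957/5735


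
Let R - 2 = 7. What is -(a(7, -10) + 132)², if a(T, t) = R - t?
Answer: -22801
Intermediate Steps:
R = 9 (R = 2 + 7 = 9)
a(T, t) = 9 - t
-(a(7, -10) + 132)² = -((9 - 1*(-10)) + 132)² = -((9 + 10) + 132)² = -(19 + 132)² = -1*151² = -1*22801 = -22801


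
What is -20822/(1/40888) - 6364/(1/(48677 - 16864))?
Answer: -1053827868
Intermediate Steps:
-20822/(1/40888) - 6364/(1/(48677 - 16864)) = -20822/1/40888 - 6364/(1/31813) = -20822*40888 - 6364/1/31813 = -851369936 - 6364*31813 = -851369936 - 202457932 = -1053827868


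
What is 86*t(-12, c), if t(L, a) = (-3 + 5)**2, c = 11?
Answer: 344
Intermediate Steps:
t(L, a) = 4 (t(L, a) = 2**2 = 4)
86*t(-12, c) = 86*4 = 344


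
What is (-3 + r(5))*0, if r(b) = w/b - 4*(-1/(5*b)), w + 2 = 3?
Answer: 0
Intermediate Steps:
w = 1 (w = -2 + 3 = 1)
r(b) = 9/(5*b) (r(b) = 1/b - 4*(-1/(5*b)) = 1/b - (-4)/(5*b) = 1/b + 4/(5*b) = 9/(5*b))
(-3 + r(5))*0 = (-3 + (9/5)/5)*0 = (-3 + (9/5)*(⅕))*0 = (-3 + 9/25)*0 = -66/25*0 = 0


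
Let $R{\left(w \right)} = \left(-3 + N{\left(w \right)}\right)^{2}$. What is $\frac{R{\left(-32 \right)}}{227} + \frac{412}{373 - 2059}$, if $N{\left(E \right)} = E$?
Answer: $\frac{985913}{191361} \approx 5.1521$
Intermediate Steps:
$R{\left(w \right)} = \left(-3 + w\right)^{2}$
$\frac{R{\left(-32 \right)}}{227} + \frac{412}{373 - 2059} = \frac{\left(-3 - 32\right)^{2}}{227} + \frac{412}{373 - 2059} = \left(-35\right)^{2} \cdot \frac{1}{227} + \frac{412}{373 - 2059} = 1225 \cdot \frac{1}{227} + \frac{412}{-1686} = \frac{1225}{227} + 412 \left(- \frac{1}{1686}\right) = \frac{1225}{227} - \frac{206}{843} = \frac{985913}{191361}$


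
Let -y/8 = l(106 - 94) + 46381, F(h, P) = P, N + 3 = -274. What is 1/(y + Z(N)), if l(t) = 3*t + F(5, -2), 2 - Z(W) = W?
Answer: -1/371041 ≈ -2.6951e-6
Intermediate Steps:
N = -277 (N = -3 - 274 = -277)
Z(W) = 2 - W
l(t) = -2 + 3*t (l(t) = 3*t - 2 = -2 + 3*t)
y = -371320 (y = -8*((-2 + 3*(106 - 94)) + 46381) = -8*((-2 + 3*12) + 46381) = -8*((-2 + 36) + 46381) = -8*(34 + 46381) = -8*46415 = -371320)
1/(y + Z(N)) = 1/(-371320 + (2 - 1*(-277))) = 1/(-371320 + (2 + 277)) = 1/(-371320 + 279) = 1/(-371041) = -1/371041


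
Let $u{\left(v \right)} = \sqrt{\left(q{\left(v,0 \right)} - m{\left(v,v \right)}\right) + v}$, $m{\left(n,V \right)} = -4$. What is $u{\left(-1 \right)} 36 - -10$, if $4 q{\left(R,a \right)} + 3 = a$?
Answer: $64$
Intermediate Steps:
$q{\left(R,a \right)} = - \frac{3}{4} + \frac{a}{4}$
$u{\left(v \right)} = \sqrt{\frac{13}{4} + v}$ ($u{\left(v \right)} = \sqrt{\left(\left(- \frac{3}{4} + \frac{1}{4} \cdot 0\right) - -4\right) + v} = \sqrt{\left(\left(- \frac{3}{4} + 0\right) + 4\right) + v} = \sqrt{\left(- \frac{3}{4} + 4\right) + v} = \sqrt{\frac{13}{4} + v}$)
$u{\left(-1 \right)} 36 - -10 = \frac{\sqrt{13 + 4 \left(-1\right)}}{2} \cdot 36 - -10 = \frac{\sqrt{13 - 4}}{2} \cdot 36 + \left(-11 + 21\right) = \frac{\sqrt{9}}{2} \cdot 36 + 10 = \frac{1}{2} \cdot 3 \cdot 36 + 10 = \frac{3}{2} \cdot 36 + 10 = 54 + 10 = 64$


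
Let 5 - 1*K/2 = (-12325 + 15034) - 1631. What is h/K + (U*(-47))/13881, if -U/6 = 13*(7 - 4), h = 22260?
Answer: -47564892/4964771 ≈ -9.5805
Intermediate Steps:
U = -234 (U = -78*(7 - 4) = -78*3 = -6*39 = -234)
K = -2146 (K = 10 - 2*((-12325 + 15034) - 1631) = 10 - 2*(2709 - 1631) = 10 - 2*1078 = 10 - 2156 = -2146)
h/K + (U*(-47))/13881 = 22260/(-2146) - 234*(-47)/13881 = 22260*(-1/2146) + 10998*(1/13881) = -11130/1073 + 3666/4627 = -47564892/4964771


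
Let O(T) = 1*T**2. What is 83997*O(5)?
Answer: 2099925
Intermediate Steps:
O(T) = T**2
83997*O(5) = 83997*5**2 = 83997*25 = 2099925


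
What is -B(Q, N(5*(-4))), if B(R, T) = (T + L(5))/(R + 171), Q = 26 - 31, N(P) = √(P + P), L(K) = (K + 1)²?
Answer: -18/83 - I*√10/83 ≈ -0.21687 - 0.0381*I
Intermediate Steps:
L(K) = (1 + K)²
N(P) = √2*√P (N(P) = √(2*P) = √2*√P)
Q = -5
B(R, T) = (36 + T)/(171 + R) (B(R, T) = (T + (1 + 5)²)/(R + 171) = (T + 6²)/(171 + R) = (T + 36)/(171 + R) = (36 + T)/(171 + R))
-B(Q, N(5*(-4))) = -(36 + √2*√(5*(-4)))/(171 - 5) = -(36 + √2*√(-20))/166 = -(36 + √2*(2*I*√5))/166 = -(36 + 2*I*√10)/166 = -(18/83 + I*√10/83) = -18/83 - I*√10/83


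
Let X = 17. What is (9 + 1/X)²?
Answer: 23716/289 ≈ 82.062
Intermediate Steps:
(9 + 1/X)² = (9 + 1/17)² = (154/17)² = 23716/289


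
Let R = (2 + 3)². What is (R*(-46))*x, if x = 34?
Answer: -39100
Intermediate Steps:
R = 25 (R = 5² = 25)
(R*(-46))*x = (25*(-46))*34 = -1150*34 = -39100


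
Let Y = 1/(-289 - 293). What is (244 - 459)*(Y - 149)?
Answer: 18644585/582 ≈ 32035.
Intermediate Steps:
Y = -1/582 (Y = 1/(-582) = -1/582 ≈ -0.0017182)
(244 - 459)*(Y - 149) = (244 - 459)*(-1/582 - 149) = -215*(-86719/582) = 18644585/582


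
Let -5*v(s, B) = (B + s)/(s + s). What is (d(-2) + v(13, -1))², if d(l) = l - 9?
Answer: 519841/4225 ≈ 123.04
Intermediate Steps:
d(l) = -9 + l
v(s, B) = -(B + s)/(10*s) (v(s, B) = -(B + s)/(5*(s + s)) = -(B + s)/(5*(2*s)) = -(B + s)*1/(2*s)/5 = -(B + s)/(10*s))
(d(-2) + v(13, -1))² = ((-9 - 2) + (⅒)*(-1*(-1) - 1*13)/13)² = (-11 + (⅒)*(1/13)*(1 - 13))² = (-11 + (⅒)*(1/13)*(-12))² = (-11 - 6/65)² = (-721/65)² = 519841/4225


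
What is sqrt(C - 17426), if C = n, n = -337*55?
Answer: I*sqrt(35961) ≈ 189.63*I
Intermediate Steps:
n = -18535
C = -18535
sqrt(C - 17426) = sqrt(-18535 - 17426) = sqrt(-35961) = I*sqrt(35961)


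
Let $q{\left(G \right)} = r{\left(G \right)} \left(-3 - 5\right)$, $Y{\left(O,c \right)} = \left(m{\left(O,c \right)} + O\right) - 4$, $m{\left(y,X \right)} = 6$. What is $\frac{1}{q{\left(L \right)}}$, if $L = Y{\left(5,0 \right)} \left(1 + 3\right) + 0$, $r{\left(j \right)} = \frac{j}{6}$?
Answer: $- \frac{3}{112} \approx -0.026786$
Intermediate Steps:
$r{\left(j \right)} = \frac{j}{6}$ ($r{\left(j \right)} = j \frac{1}{6} = \frac{j}{6}$)
$Y{\left(O,c \right)} = 2 + O$ ($Y{\left(O,c \right)} = \left(6 + O\right) - 4 = 2 + O$)
$L = 28$ ($L = \left(2 + 5\right) \left(1 + 3\right) + 0 = 7 \cdot 4 + 0 = 28 + 0 = 28$)
$q{\left(G \right)} = - \frac{4 G}{3}$ ($q{\left(G \right)} = \frac{G}{6} \left(-3 - 5\right) = \frac{G}{6} \left(-8\right) = - \frac{4 G}{3}$)
$\frac{1}{q{\left(L \right)}} = \frac{1}{\left(- \frac{4}{3}\right) 28} = \frac{1}{- \frac{112}{3}} = - \frac{3}{112}$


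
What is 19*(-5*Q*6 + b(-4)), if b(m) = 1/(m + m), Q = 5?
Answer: -22819/8 ≈ -2852.4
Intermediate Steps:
b(m) = 1/(2*m)
19*(-5*Q*6 + b(-4)) = 19*(-5*5*6 + (½)/(-4)) = 19*(-25*6 + (½)*(-¼)) = 19*(-150 - ⅛) = 19*(-1201/8) = -22819/8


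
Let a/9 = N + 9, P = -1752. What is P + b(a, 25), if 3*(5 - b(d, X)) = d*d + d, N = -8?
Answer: -1777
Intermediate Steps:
a = 9 (a = 9*(-8 + 9) = 9*1 = 9)
b(d, X) = 5 - d/3 - d²/3 (b(d, X) = 5 - (d*d + d)/3 = 5 - (d² + d)/3 = 5 - (d + d²)/3 = 5 + (-d/3 - d²/3) = 5 - d/3 - d²/3)
P + b(a, 25) = -1752 + (5 - ⅓*9 - ⅓*9²) = -1752 + (5 - 3 - ⅓*81) = -1752 + (5 - 3 - 27) = -1752 - 25 = -1777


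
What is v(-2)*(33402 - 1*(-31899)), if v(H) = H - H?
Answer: 0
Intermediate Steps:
v(H) = 0
v(-2)*(33402 - 1*(-31899)) = 0*(33402 - 1*(-31899)) = 0*(33402 + 31899) = 0*65301 = 0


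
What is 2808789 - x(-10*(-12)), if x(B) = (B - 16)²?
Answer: 2797973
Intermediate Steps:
x(B) = (-16 + B)²
2808789 - x(-10*(-12)) = 2808789 - (-16 - 10*(-12))² = 2808789 - (-16 + 120)² = 2808789 - 1*104² = 2808789 - 1*10816 = 2808789 - 10816 = 2797973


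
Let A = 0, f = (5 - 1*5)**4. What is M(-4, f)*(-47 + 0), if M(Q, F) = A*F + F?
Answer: 0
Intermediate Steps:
f = 0 (f = (5 - 5)**4 = 0**4 = 0)
M(Q, F) = F (M(Q, F) = 0*F + F = 0 + F = F)
M(-4, f)*(-47 + 0) = 0*(-47 + 0) = 0*(-47) = 0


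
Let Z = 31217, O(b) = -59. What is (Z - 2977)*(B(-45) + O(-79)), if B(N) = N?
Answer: -2936960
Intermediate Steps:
(Z - 2977)*(B(-45) + O(-79)) = (31217 - 2977)*(-45 - 59) = 28240*(-104) = -2936960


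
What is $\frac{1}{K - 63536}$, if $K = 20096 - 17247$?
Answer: $- \frac{1}{60687} \approx -1.6478 \cdot 10^{-5}$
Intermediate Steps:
$K = 2849$ ($K = 20096 - 17247 = 2849$)
$\frac{1}{K - 63536} = \frac{1}{2849 - 63536} = \frac{1}{-60687} = - \frac{1}{60687}$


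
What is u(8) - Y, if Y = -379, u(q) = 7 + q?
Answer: 394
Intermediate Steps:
u(8) - Y = (7 + 8) - 1*(-379) = 15 + 379 = 394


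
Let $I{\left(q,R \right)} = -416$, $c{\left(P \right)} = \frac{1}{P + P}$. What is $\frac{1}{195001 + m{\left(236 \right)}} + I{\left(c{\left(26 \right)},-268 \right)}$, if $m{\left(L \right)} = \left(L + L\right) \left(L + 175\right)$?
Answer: $- \frac{161821087}{388993} \approx -416.0$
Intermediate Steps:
$c{\left(P \right)} = \frac{1}{2 P}$
$m{\left(L \right)} = 2 L \left(175 + L\right)$
$\frac{1}{195001 + m{\left(236 \right)}} + I{\left(c{\left(26 \right)},-268 \right)} = \frac{1}{195001 + 2 \cdot 236 \left(175 + 236\right)} - 416 = \frac{1}{195001 + 2 \cdot 236 \cdot 411} - 416 = \frac{1}{195001 + 193992} - 416 = \frac{1}{388993} - 416 = - \frac{161821087}{388993}$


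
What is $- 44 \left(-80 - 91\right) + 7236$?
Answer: $14760$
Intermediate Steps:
$- 44 \left(-80 - 91\right) + 7236 = \left(-44\right) \left(-171\right) + 7236 = 7524 + 7236 = 14760$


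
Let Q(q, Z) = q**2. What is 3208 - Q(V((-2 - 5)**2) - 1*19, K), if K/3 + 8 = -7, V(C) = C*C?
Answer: -5670716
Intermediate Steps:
V(C) = C**2
K = -45 (K = -24 + 3*(-7) = -24 - 21 = -45)
3208 - Q(V((-2 - 5)**2) - 1*19, K) = 3208 - (((-2 - 5)**2)**2 - 1*19)**2 = 3208 - (((-7)**2)**2 - 19)**2 = 3208 - (49**2 - 19)**2 = 3208 - (2401 - 19)**2 = 3208 - 1*2382**2 = 3208 - 1*5673924 = 3208 - 5673924 = -5670716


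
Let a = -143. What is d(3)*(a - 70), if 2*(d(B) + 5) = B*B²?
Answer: -3621/2 ≈ -1810.5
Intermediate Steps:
d(B) = -5 + B³/2 (d(B) = -5 + (B*B²)/2 = -5 + B³/2)
d(3)*(a - 70) = (-5 + (½)*3³)*(-143 - 70) = (-5 + (½)*27)*(-213) = (-5 + 27/2)*(-213) = (17/2)*(-213) = -3621/2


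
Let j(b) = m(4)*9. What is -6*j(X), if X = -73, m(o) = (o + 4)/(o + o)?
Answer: -54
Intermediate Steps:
m(o) = (4 + o)/(2*o) (m(o) = (4 + o)/((2*o)) = (4 + o)*(1/(2*o)) = (4 + o)/(2*o))
j(b) = 9 (j(b) = ((½)*(4 + 4)/4)*9 = ((½)*(¼)*8)*9 = 1*9 = 9)
-6*j(X) = -6*9 = -54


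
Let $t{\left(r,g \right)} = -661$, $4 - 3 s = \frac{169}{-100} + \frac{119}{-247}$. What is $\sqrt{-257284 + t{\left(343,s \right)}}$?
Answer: $i \sqrt{257945} \approx 507.88 i$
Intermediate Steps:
$s = \frac{152443}{74100}$ ($s = \frac{4}{3} - \frac{\frac{169}{-100} + \frac{119}{-247}}{3} = \frac{4}{3} - \frac{169 \left(- \frac{1}{100}\right) + 119 \left(- \frac{1}{247}\right)}{3} = \frac{4}{3} - \frac{- \frac{169}{100} - \frac{119}{247}}{3} = \frac{4}{3} - - \frac{17881}{24700} = \frac{4}{3} + \frac{17881}{24700} = \frac{152443}{74100} \approx 2.0573$)
$\sqrt{-257284 + t{\left(343,s \right)}} = \sqrt{-257284 - 661} = \sqrt{-257945} = i \sqrt{257945}$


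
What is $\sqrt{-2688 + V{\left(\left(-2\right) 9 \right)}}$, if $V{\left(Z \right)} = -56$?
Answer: $14 i \sqrt{14} \approx 52.383 i$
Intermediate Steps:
$\sqrt{-2688 + V{\left(\left(-2\right) 9 \right)}} = \sqrt{-2688 - 56} = \sqrt{-2744} = 14 i \sqrt{14}$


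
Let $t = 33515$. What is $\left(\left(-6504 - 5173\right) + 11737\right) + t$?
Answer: $33575$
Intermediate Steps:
$\left(\left(-6504 - 5173\right) + 11737\right) + t = \left(\left(-6504 - 5173\right) + 11737\right) + 33515 = \left(-11677 + 11737\right) + 33515 = 60 + 33515 = 33575$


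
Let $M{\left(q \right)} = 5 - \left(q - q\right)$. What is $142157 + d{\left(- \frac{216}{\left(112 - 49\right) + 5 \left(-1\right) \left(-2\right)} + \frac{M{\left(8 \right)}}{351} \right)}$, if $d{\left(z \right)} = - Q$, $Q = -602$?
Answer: $142759$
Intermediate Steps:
$M{\left(q \right)} = 5$ ($M{\left(q \right)} = 5 - 0 = 5 + 0 = 5$)
$d{\left(z \right)} = 602$ ($d{\left(z \right)} = \left(-1\right) \left(-602\right) = 602$)
$142157 + d{\left(- \frac{216}{\left(112 - 49\right) + 5 \left(-1\right) \left(-2\right)} + \frac{M{\left(8 \right)}}{351} \right)} = 142157 + 602 = 142759$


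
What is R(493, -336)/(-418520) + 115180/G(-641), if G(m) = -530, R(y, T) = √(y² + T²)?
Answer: -11518/53 - √355945/418520 ≈ -217.32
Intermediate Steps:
R(y, T) = √(T² + y²)
R(493, -336)/(-418520) + 115180/G(-641) = √((-336)² + 493²)/(-418520) + 115180/(-530) = √(112896 + 243049)*(-1/418520) + 115180*(-1/530) = √355945*(-1/418520) - 11518/53 = -√355945/418520 - 11518/53 = -11518/53 - √355945/418520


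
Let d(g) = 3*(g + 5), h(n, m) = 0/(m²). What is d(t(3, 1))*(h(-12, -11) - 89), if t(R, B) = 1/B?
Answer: -1602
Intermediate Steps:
h(n, m) = 0 (h(n, m) = 0/m² = 0)
d(g) = 15 + 3*g (d(g) = 3*(5 + g) = 15 + 3*g)
d(t(3, 1))*(h(-12, -11) - 89) = (15 + 3/1)*(0 - 89) = (15 + 3*1)*(-89) = (15 + 3)*(-89) = 18*(-89) = -1602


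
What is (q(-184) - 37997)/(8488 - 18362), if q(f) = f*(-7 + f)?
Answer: 2853/9874 ≈ 0.28894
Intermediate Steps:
(q(-184) - 37997)/(8488 - 18362) = (-184*(-7 - 184) - 37997)/(8488 - 18362) = (-184*(-191) - 37997)/(-9874) = (35144 - 37997)*(-1/9874) = -2853*(-1/9874) = 2853/9874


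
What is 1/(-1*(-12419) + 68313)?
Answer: 1/80732 ≈ 1.2387e-5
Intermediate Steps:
1/(-1*(-12419) + 68313) = 1/(12419 + 68313) = 1/80732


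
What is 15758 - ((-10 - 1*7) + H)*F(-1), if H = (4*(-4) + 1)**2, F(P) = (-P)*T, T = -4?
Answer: 16590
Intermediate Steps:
F(P) = 4*P (F(P) = -P*(-4) = 4*P)
H = 225 (H = (-16 + 1)**2 = (-15)**2 = 225)
15758 - ((-10 - 1*7) + H)*F(-1) = 15758 - ((-10 - 1*7) + 225)*4*(-1) = 15758 - ((-10 - 7) + 225)*(-4) = 15758 - (-17 + 225)*(-4) = 15758 - 208*(-4) = 15758 - 1*(-832) = 15758 + 832 = 16590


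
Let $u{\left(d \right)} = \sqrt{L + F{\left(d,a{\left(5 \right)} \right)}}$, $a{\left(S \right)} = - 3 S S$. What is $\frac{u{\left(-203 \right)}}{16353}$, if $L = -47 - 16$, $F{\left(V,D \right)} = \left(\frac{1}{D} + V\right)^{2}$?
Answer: $\frac{\sqrt{231476701}}{1226475} \approx 0.012405$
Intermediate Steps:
$a{\left(S \right)} = - 3 S^{2}$
$F{\left(V,D \right)} = \left(V + \frac{1}{D}\right)^{2}$
$L = -63$ ($L = -47 - 16 = -63$)
$u{\left(d \right)} = \sqrt{-63 + \frac{\left(1 - 75 d\right)^{2}}{5625}}$ ($u{\left(d \right)} = \sqrt{-63 + \frac{\left(1 + - 3 \cdot 5^{2} d\right)^{2}}{5625}} = \sqrt{-63 + \frac{\left(1 + \left(-3\right) 25 d\right)^{2}}{5625}} = \sqrt{-63 + \frac{\left(1 - 75 d\right)^{2}}{5625}}$)
$\frac{u{\left(-203 \right)}}{16353} = \frac{\frac{1}{75} \sqrt{-354375 + \left(1 - -15225\right)^{2}}}{16353} = \frac{\sqrt{-354375 + \left(1 + 15225\right)^{2}}}{75} \cdot \frac{1}{16353} = \frac{\sqrt{-354375 + 15226^{2}}}{75} \cdot \frac{1}{16353} = \frac{\sqrt{-354375 + 231831076}}{75} \cdot \frac{1}{16353} = \frac{\sqrt{231476701}}{75} \cdot \frac{1}{16353} = \frac{\sqrt{231476701}}{1226475}$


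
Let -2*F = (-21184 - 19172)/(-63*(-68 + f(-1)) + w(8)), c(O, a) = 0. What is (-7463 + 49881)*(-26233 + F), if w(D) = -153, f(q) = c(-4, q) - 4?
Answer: -541814827722/487 ≈ -1.1126e+9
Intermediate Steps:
f(q) = -4 (f(q) = 0 - 4 = -4)
F = 2242/487 (F = -(-21184 - 19172)/(2*(-63*(-68 - 4) - 153)) = -(-20178)/(-63*(-72) - 153) = -(-20178)/(4536 - 153) = -(-20178)/4383 = -1/2*(-4484/487) = 2242/487 ≈ 4.6037)
(-7463 + 49881)*(-26233 + F) = (-7463 + 49881)*(-26233 + 2242/487) = 42418*(-12773229/487) = -541814827722/487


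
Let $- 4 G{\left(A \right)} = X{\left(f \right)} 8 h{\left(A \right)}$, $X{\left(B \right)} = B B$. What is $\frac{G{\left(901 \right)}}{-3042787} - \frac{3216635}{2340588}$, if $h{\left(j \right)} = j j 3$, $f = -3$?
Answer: $\frac{92817415503607}{7121910738756} \approx 13.033$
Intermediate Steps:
$X{\left(B \right)} = B^{2}$
$h{\left(j \right)} = 3 j^{2}$ ($h{\left(j \right)} = j^{2} \cdot 3 = 3 j^{2}$)
$G{\left(A \right)} = - 54 A^{2}$ ($G{\left(A \right)} = - \frac{\left(-3\right)^{2} \cdot 8 \cdot 3 A^{2}}{4} = - \frac{9 \cdot 8 \cdot 3 A^{2}}{4} = - \frac{72 \cdot 3 A^{2}}{4} = - \frac{216 A^{2}}{4} = - 54 A^{2}$)
$\frac{G{\left(901 \right)}}{-3042787} - \frac{3216635}{2340588} = \frac{\left(-54\right) 901^{2}}{-3042787} - \frac{3216635}{2340588} = \left(-54\right) 811801 \left(- \frac{1}{3042787}\right) - \frac{3216635}{2340588} = \left(-43837254\right) \left(- \frac{1}{3042787}\right) - \frac{3216635}{2340588} = \frac{43837254}{3042787} - \frac{3216635}{2340588} = \frac{92817415503607}{7121910738756}$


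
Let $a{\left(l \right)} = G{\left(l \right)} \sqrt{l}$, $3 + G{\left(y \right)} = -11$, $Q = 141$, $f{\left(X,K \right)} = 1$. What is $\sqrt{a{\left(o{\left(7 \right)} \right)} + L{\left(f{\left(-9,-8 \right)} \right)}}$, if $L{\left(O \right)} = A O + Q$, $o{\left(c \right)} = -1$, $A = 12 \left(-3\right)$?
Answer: $\sqrt{105 - 14 i} \approx 10.27 - 0.68162 i$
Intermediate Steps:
$A = -36$
$G{\left(y \right)} = -14$ ($G{\left(y \right)} = -3 - 11 = -14$)
$L{\left(O \right)} = 141 - 36 O$ ($L{\left(O \right)} = - 36 O + 141 = 141 - 36 O$)
$a{\left(l \right)} = - 14 \sqrt{l}$
$\sqrt{a{\left(o{\left(7 \right)} \right)} + L{\left(f{\left(-9,-8 \right)} \right)}} = \sqrt{- 14 \sqrt{-1} + \left(141 - 36\right)} = \sqrt{- 14 i + \left(141 - 36\right)} = \sqrt{- 14 i + 105} = \sqrt{105 - 14 i}$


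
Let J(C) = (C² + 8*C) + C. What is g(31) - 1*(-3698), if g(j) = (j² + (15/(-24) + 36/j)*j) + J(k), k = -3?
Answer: 37261/8 ≈ 4657.6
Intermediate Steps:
J(C) = C² + 9*C
g(j) = -18 + j² + j*(-5/8 + 36/j) (g(j) = (j² + (15/(-24) + 36/j)*j) - 3*(9 - 3) = (j² + (15*(-1/24) + 36/j)*j) - 3*6 = (j² + (-5/8 + 36/j)*j) - 18 = (j² + j*(-5/8 + 36/j)) - 18 = -18 + j² + j*(-5/8 + 36/j))
g(31) - 1*(-3698) = (18 + 31² - 5/8*31) - 1*(-3698) = (18 + 961 - 155/8) + 3698 = 7677/8 + 3698 = 37261/8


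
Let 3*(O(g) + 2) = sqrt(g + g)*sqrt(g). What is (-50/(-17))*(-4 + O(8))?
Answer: -300/17 + 400*sqrt(2)/51 ≈ -6.5552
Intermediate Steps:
O(g) = -2 + g*sqrt(2)/3 (O(g) = -2 + (sqrt(g + g)*sqrt(g))/3 = -2 + (sqrt(2*g)*sqrt(g))/3 = -2 + ((sqrt(2)*sqrt(g))*sqrt(g))/3 = -2 + (g*sqrt(2))/3 = -2 + g*sqrt(2)/3)
(-50/(-17))*(-4 + O(8)) = (-50/(-17))*(-4 + (-2 + (1/3)*8*sqrt(2))) = (-50*(-1/17))*(-4 + (-2 + 8*sqrt(2)/3)) = 50*(-6 + 8*sqrt(2)/3)/17 = -300/17 + 400*sqrt(2)/51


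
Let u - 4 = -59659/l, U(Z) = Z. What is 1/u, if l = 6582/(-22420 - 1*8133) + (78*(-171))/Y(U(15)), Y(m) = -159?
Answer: -135489792/96064396463 ≈ -0.0014104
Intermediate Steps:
l = 135489792/1619309 (l = 6582/(-22420 - 1*8133) + (78*(-171))/(-159) = 6582/(-22420 - 8133) - 13338*(-1/159) = 6582/(-30553) + 4446/53 = 6582*(-1/30553) + 4446/53 = -6582/30553 + 4446/53 = 135489792/1619309 ≈ 83.671)
u = -96064396463/135489792 (u = 4 - 59659/135489792/1619309 = 4 - 59659*1619309/135489792 = 4 - 96606355631/135489792 = -96064396463/135489792 ≈ -709.02)
1/u = 1/(-96064396463/135489792) = -135489792/96064396463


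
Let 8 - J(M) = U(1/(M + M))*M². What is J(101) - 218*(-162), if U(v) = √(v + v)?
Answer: 35324 - 101*√101 ≈ 34309.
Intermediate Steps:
U(v) = √2*√v (U(v) = √(2*v) = √2*√v)
J(M) = 8 - M²*√(1/M) (J(M) = 8 - √2*√(1/(M + M))*M² = 8 - √2*√(1/(2*M))*M² = 8 - √2*(√2*√(1/M)/2)*M² = 8 - √(1/M)*M² = 8 - M²*√(1/M))
J(101) - 218*(-162) = (8 - 1*101²*√(1/101)) - 218*(-162) = (8 - 1*10201*√(1/101)) + 35316 = (8 - 1*10201*√101/101) + 35316 = (8 - 101*√101) + 35316 = 35324 - 101*√101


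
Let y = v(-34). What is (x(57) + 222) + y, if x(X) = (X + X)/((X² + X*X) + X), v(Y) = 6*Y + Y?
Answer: -1838/115 ≈ -15.983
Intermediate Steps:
v(Y) = 7*Y
x(X) = 2*X/(X + 2*X²) (x(X) = (2*X)/((X² + X²) + X) = (2*X)/(2*X² + X) = (2*X)/(X + 2*X²) = 2*X/(X + 2*X²))
y = -238 (y = 7*(-34) = -238)
(x(57) + 222) + y = (2/(1 + 2*57) + 222) - 238 = (2/(1 + 114) + 222) - 238 = (2/115 + 222) - 238 = 25532/115 - 238 = -1838/115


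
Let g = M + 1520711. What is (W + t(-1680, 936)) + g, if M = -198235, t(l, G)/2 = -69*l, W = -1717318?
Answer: -163002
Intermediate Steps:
t(l, G) = -138*l (t(l, G) = 2*(-69*l) = -138*l)
g = 1322476 (g = -198235 + 1520711 = 1322476)
(W + t(-1680, 936)) + g = (-1717318 - 138*(-1680)) + 1322476 = (-1717318 + 231840) + 1322476 = -1485478 + 1322476 = -163002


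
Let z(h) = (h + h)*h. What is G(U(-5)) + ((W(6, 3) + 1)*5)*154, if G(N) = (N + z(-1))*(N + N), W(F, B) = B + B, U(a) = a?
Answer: 5420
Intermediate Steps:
W(F, B) = 2*B
z(h) = 2*h² (z(h) = (2*h)*h = 2*h²)
G(N) = 2*N*(2 + N) (G(N) = (N + 2*(-1)²)*(N + N) = (N + 2*1)*(2*N) = (N + 2)*(2*N) = (2 + N)*(2*N) = 2*N*(2 + N))
G(U(-5)) + ((W(6, 3) + 1)*5)*154 = 2*(-5)*(2 - 5) + ((2*3 + 1)*5)*154 = 2*(-5)*(-3) + ((6 + 1)*5)*154 = 30 + (7*5)*154 = 30 + 35*154 = 30 + 5390 = 5420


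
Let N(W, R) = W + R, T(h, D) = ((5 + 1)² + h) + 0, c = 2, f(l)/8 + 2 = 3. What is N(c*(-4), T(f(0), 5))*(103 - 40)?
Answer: 2268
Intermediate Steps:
f(l) = 8 (f(l) = -16 + 8*3 = -16 + 24 = 8)
T(h, D) = 36 + h (T(h, D) = (6² + h) + 0 = (36 + h) + 0 = 36 + h)
N(W, R) = R + W
N(c*(-4), T(f(0), 5))*(103 - 40) = ((36 + 8) + 2*(-4))*(103 - 40) = (44 - 8)*63 = 36*63 = 2268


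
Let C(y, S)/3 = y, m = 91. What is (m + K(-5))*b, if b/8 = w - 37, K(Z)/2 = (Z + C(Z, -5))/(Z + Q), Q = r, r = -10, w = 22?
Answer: -11240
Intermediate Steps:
C(y, S) = 3*y
Q = -10
K(Z) = 8*Z/(-10 + Z) (K(Z) = 2*((Z + 3*Z)/(Z - 10)) = 2*((4*Z)/(-10 + Z)) = 2*(4*Z/(-10 + Z)) = 8*Z/(-10 + Z))
b = -120 (b = 8*(22 - 37) = 8*(-15) = -120)
(m + K(-5))*b = (91 + 8*(-5)/(-10 - 5))*(-120) = (91 + 8*(-5)/(-15))*(-120) = (91 + 8*(-5)*(-1/15))*(-120) = (91 + 8/3)*(-120) = (281/3)*(-120) = -11240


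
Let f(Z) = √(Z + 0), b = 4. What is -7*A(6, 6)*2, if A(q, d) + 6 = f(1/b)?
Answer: 77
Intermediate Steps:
f(Z) = √Z
A(q, d) = -11/2 (A(q, d) = -6 + √(1/4) = -6 + √(¼) = -6 + ½ = -11/2)
-7*A(6, 6)*2 = -7*(-11/2)*2 = (77/2)*2 = 77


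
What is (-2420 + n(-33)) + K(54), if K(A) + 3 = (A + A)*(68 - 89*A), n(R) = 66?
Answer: -514061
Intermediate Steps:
K(A) = -3 + 2*A*(68 - 89*A) (K(A) = -3 + (A + A)*(68 - 89*A) = -3 + (2*A)*(68 - 89*A) = -3 + 2*A*(68 - 89*A))
(-2420 + n(-33)) + K(54) = (-2420 + 66) + (-3 - 178*54² + 136*54) = -2354 + (-3 - 178*2916 + 7344) = -2354 + (-3 - 519048 + 7344) = -2354 - 511707 = -514061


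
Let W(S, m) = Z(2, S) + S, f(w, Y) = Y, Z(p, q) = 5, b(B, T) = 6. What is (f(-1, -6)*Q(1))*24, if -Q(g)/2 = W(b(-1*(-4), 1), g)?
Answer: 3168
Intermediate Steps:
W(S, m) = 5 + S
Q(g) = -22 (Q(g) = -2*(5 + 6) = -2*11 = -22)
(f(-1, -6)*Q(1))*24 = -6*(-22)*24 = 132*24 = 3168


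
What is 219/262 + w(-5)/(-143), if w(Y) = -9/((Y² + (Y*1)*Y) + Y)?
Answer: 156847/187330 ≈ 0.83728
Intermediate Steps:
w(Y) = -9/(Y + 2*Y²) (w(Y) = -9/((Y² + Y*Y) + Y) = -9/((Y² + Y²) + Y) = -9/(2*Y² + Y) = -9/(Y + 2*Y²))
219/262 + w(-5)/(-143) = 219/262 - 9/(-5*(1 + 2*(-5)))/(-143) = 219*(1/262) - 9*(-⅕)/(1 - 10)*(-1/143) = 219/262 - 9*(-⅕)/(-9)*(-1/143) = 219/262 - 9*(-⅕)*(-⅑)*(-1/143) = 219/262 - ⅕*(-1/143) = 219/262 + 1/715 = 156847/187330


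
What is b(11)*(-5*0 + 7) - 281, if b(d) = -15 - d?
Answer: -463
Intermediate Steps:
b(11)*(-5*0 + 7) - 281 = (-15 - 1*11)*(-5*0 + 7) - 281 = (-15 - 11)*(0 + 7) - 281 = -26*7 - 281 = -182 - 281 = -463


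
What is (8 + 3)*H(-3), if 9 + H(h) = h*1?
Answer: -132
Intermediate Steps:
H(h) = -9 + h (H(h) = -9 + h*1 = -9 + h)
(8 + 3)*H(-3) = (8 + 3)*(-9 - 3) = 11*(-12) = -132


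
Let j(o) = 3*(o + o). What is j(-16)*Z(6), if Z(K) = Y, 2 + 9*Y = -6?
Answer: 256/3 ≈ 85.333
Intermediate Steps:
Y = -8/9 (Y = -2/9 + (⅑)*(-6) = -2/9 - ⅔ = -8/9 ≈ -0.88889)
Z(K) = -8/9
j(o) = 6*o (j(o) = 3*(2*o) = 6*o)
j(-16)*Z(6) = (6*(-16))*(-8/9) = -96*(-8/9) = 256/3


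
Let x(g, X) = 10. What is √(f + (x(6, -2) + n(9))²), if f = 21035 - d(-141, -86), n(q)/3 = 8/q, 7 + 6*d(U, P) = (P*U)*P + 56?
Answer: √7019758/6 ≈ 441.58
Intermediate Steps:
d(U, P) = 49/6 + U*P²/6 (d(U, P) = -7/6 + ((P*U)*P + 56)/6 = -7/6 + (U*P² + 56)/6 = -7/6 + (56 + U*P²)/6 = -7/6 + (28/3 + U*P²/6) = 49/6 + U*P²/6)
n(q) = 24/q (n(q) = 3*(8/q) = 24/q)
f = 1168997/6 (f = 21035 - (49/6 + (⅙)*(-141)*(-86)²) = 21035 - (49/6 + (⅙)*(-141)*7396) = 21035 - (49/6 - 173806) = 21035 - 1*(-1042787/6) = 21035 + 1042787/6 = 1168997/6 ≈ 1.9483e+5)
√(f + (x(6, -2) + n(9))²) = √(1168997/6 + (10 + 24/9)²) = √(1168997/6 + (10 + 24*(⅑))²) = √(1168997/6 + (10 + 8/3)²) = √(1168997/6 + (38/3)²) = √(1168997/6 + 1444/9) = √(3509879/18) = √7019758/6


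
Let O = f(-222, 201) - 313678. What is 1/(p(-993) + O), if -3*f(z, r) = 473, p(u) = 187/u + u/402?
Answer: -44354/13919985073 ≈ -3.1864e-6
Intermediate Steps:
p(u) = 187/u + u/402 (p(u) = 187/u + u*(1/402) = 187/u + u/402)
f(z, r) = -473/3 (f(z, r) = -1/3*473 = -473/3)
O = -941507/3 (O = -473/3 - 313678 = -941507/3 ≈ -3.1384e+5)
1/(p(-993) + O) = 1/((187/(-993) + (1/402)*(-993)) - 941507/3) = 1/((187*(-1/993) - 331/134) - 941507/3) = 1/((-187/993 - 331/134) - 941507/3) = 1/(-353741/133062 - 941507/3) = 1/(-13919985073/44354) = -44354/13919985073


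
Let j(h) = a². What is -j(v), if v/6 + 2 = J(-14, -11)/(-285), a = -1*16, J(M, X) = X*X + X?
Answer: -256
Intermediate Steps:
J(M, X) = X + X² (J(M, X) = X² + X = X + X²)
a = -16
v = -272/19 (v = -12 + 6*(-11*(1 - 11)/(-285)) = -12 + 6*(-11*(-10)*(-1/285)) = -12 + 6*(110*(-1/285)) = -12 + 6*(-22/57) = -12 - 44/19 = -272/19 ≈ -14.316)
j(h) = 256 (j(h) = (-16)² = 256)
-j(v) = -1*256 = -256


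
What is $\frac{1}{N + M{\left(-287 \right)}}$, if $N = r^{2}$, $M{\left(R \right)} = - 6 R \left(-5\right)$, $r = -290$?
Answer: $\frac{1}{75490} \approx 1.3247 \cdot 10^{-5}$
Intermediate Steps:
$M{\left(R \right)} = 30 R$
$N = 84100$ ($N = \left(-290\right)^{2} = 84100$)
$\frac{1}{N + M{\left(-287 \right)}} = \frac{1}{84100 + 30 \left(-287\right)} = \frac{1}{84100 - 8610} = \frac{1}{75490}$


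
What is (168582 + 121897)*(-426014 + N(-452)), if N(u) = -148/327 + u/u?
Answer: -40465583475121/327 ≈ -1.2375e+11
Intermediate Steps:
N(u) = 179/327 (N(u) = -148*1/327 + 1 = -148/327 + 1 = 179/327)
(168582 + 121897)*(-426014 + N(-452)) = (168582 + 121897)*(-426014 + 179/327) = 290479*(-139306399/327) = -40465583475121/327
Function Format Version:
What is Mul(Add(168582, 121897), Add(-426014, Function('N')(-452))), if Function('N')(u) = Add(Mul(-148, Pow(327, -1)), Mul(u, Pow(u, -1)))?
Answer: Rational(-40465583475121, 327) ≈ -1.2375e+11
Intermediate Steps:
Function('N')(u) = Rational(179, 327) (Function('N')(u) = Add(Mul(-148, Rational(1, 327)), 1) = Add(Rational(-148, 327), 1) = Rational(179, 327))
Mul(Add(168582, 121897), Add(-426014, Function('N')(-452))) = Mul(Add(168582, 121897), Add(-426014, Rational(179, 327))) = Mul(290479, Rational(-139306399, 327)) = Rational(-40465583475121, 327)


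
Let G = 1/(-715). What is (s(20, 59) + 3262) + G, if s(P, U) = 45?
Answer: 2364504/715 ≈ 3307.0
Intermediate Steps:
G = -1/715 ≈ -0.0013986
(s(20, 59) + 3262) + G = (45 + 3262) - 1/715 = 3307 - 1/715 = 2364504/715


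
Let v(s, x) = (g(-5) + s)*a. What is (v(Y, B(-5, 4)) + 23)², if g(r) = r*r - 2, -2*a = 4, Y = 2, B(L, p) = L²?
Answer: 729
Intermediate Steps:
a = -2 (a = -½*4 = -2)
g(r) = -2 + r² (g(r) = r² - 2 = -2 + r²)
v(s, x) = -46 - 2*s (v(s, x) = ((-2 + (-5)²) + s)*(-2) = ((-2 + 25) + s)*(-2) = (23 + s)*(-2) = -46 - 2*s)
(v(Y, B(-5, 4)) + 23)² = ((-46 - 2*2) + 23)² = ((-46 - 4) + 23)² = (-50 + 23)² = (-27)² = 729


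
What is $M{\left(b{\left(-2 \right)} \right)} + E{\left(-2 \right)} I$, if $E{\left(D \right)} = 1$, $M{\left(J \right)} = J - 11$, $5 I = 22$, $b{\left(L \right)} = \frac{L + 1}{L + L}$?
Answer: $- \frac{127}{20} \approx -6.35$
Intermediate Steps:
$b{\left(L \right)} = \frac{1 + L}{2 L}$
$I = \frac{22}{5}$ ($I = \frac{1}{5} \cdot 22 = \frac{22}{5} \approx 4.4$)
$M{\left(J \right)} = -11 + J$
$M{\left(b{\left(-2 \right)} \right)} + E{\left(-2 \right)} I = \left(-11 + \frac{1 - 2}{2 \left(-2\right)}\right) + 1 \cdot \frac{22}{5} = \left(-11 + \frac{1}{2} \left(- \frac{1}{2}\right) \left(-1\right)\right) + \frac{22}{5} = \left(-11 + \frac{1}{4}\right) + \frac{22}{5} = - \frac{43}{4} + \frac{22}{5} = - \frac{127}{20}$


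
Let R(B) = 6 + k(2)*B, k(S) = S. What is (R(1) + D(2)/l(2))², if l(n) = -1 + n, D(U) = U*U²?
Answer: 256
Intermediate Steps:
D(U) = U³
R(B) = 6 + 2*B
(R(1) + D(2)/l(2))² = ((6 + 2*1) + 2³/(-1 + 2))² = ((6 + 2) + 8/1)² = (8 + 8*1)² = (8 + 8)² = 16² = 256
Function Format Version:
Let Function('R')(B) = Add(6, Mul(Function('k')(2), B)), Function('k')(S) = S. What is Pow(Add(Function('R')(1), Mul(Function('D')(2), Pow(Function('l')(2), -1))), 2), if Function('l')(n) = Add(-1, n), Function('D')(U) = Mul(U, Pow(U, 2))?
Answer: 256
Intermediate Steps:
Function('D')(U) = Pow(U, 3)
Function('R')(B) = Add(6, Mul(2, B))
Pow(Add(Function('R')(1), Mul(Function('D')(2), Pow(Function('l')(2), -1))), 2) = Pow(Add(Add(6, Mul(2, 1)), Mul(Pow(2, 3), Pow(Add(-1, 2), -1))), 2) = Pow(Add(Add(6, 2), Mul(8, Pow(1, -1))), 2) = Pow(Add(8, Mul(8, 1)), 2) = Pow(Add(8, 8), 2) = Pow(16, 2) = 256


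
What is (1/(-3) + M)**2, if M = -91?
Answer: 75076/9 ≈ 8341.8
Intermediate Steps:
(1/(-3) + M)**2 = (1/(-3) - 91)**2 = (-1/3 - 91)**2 = (-274/3)**2 = 75076/9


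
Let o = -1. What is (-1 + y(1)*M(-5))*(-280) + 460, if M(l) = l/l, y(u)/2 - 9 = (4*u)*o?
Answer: -2060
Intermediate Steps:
y(u) = 18 - 8*u (y(u) = 18 + 2*((4*u)*(-1)) = 18 + 2*(-4*u) = 18 - 8*u)
M(l) = 1
(-1 + y(1)*M(-5))*(-280) + 460 = (-1 + (18 - 8*1)*1)*(-280) + 460 = (-1 + (18 - 8)*1)*(-280) + 460 = (-1 + 10*1)*(-280) + 460 = (-1 + 10)*(-280) + 460 = 9*(-280) + 460 = -2520 + 460 = -2060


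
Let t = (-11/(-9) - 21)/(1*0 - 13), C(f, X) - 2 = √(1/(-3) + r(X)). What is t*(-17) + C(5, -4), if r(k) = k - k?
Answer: -2792/117 + I*√3/3 ≈ -23.863 + 0.57735*I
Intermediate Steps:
r(k) = 0
C(f, X) = 2 + I*√3/3 (C(f, X) = 2 + √(1/(-3) + 0) = 2 + √(-⅓ + 0) = 2 + √(-⅓) = 2 + I*√3/3)
t = 178/117 (t = (-11*(-⅑) - 21)/(0 - 13) = (11/9 - 21)/(-13) = -178/9*(-1/13) = 178/117 ≈ 1.5214)
t*(-17) + C(5, -4) = (178/117)*(-17) + (2 + I*√3/3) = -3026/117 + (2 + I*√3/3) = -2792/117 + I*√3/3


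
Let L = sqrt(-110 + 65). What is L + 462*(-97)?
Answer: -44814 + 3*I*sqrt(5) ≈ -44814.0 + 6.7082*I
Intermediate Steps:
L = 3*I*sqrt(5) (L = sqrt(-45) = 3*I*sqrt(5) ≈ 6.7082*I)
L + 462*(-97) = 3*I*sqrt(5) + 462*(-97) = 3*I*sqrt(5) - 44814 = -44814 + 3*I*sqrt(5)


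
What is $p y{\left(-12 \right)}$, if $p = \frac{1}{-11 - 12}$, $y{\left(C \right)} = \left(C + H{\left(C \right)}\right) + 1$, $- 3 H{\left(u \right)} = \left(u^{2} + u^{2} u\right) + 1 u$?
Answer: $- \frac{521}{23} \approx -22.652$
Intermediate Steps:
$H{\left(u \right)} = - \frac{u}{3} - \frac{u^{2}}{3} - \frac{u^{3}}{3}$ ($H{\left(u \right)} = - \frac{\left(u^{2} + u^{2} u\right) + 1 u}{3} = - \frac{\left(u^{2} + u^{3}\right) + u}{3} = - \frac{u + u^{2} + u^{3}}{3} = - \frac{u}{3} - \frac{u^{2}}{3} - \frac{u^{3}}{3}$)
$y{\left(C \right)} = 1 + C - \frac{C \left(1 + C + C^{2}\right)}{3}$ ($y{\left(C \right)} = \left(C - \frac{C \left(1 + C + C^{2}\right)}{3}\right) + 1 = 1 + C - \frac{C \left(1 + C + C^{2}\right)}{3}$)
$p = - \frac{1}{23}$ ($p = \frac{1}{-11 - 12} = \frac{1}{-23} = - \frac{1}{23} \approx -0.043478$)
$p y{\left(-12 \right)} = - \frac{1 - \frac{\left(-12\right)^{2}}{3} - \frac{\left(-12\right)^{3}}{3} + \frac{2}{3} \left(-12\right)}{23} = - \frac{1 - 48 - -576 - 8}{23} = - \frac{1 - 48 + 576 - 8}{23} = \left(- \frac{1}{23}\right) 521 = - \frac{521}{23}$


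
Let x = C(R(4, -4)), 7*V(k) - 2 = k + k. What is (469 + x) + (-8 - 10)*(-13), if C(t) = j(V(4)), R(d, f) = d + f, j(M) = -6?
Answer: 697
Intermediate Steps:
V(k) = 2/7 + 2*k/7 (V(k) = 2/7 + (k + k)/7 = 2/7 + (2*k)/7 = 2/7 + 2*k/7)
C(t) = -6
x = -6
(469 + x) + (-8 - 10)*(-13) = (469 - 6) + (-8 - 10)*(-13) = 463 - 18*(-13) = 463 + 234 = 697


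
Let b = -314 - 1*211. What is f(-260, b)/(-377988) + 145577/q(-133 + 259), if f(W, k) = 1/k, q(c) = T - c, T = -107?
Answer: -28888838514667/46237382100 ≈ -624.79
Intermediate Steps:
b = -525 (b = -314 - 211 = -525)
q(c) = -107 - c
f(-260, b)/(-377988) + 145577/q(-133 + 259) = 1/(-525*(-377988)) + 145577/(-107 - (-133 + 259)) = -1/525*(-1/377988) + 145577/(-107 - 1*126) = 1/198443700 + 145577/(-107 - 126) = 1/198443700 + 145577/(-233) = 1/198443700 + 145577*(-1/233) = 1/198443700 - 145577/233 = -28888838514667/46237382100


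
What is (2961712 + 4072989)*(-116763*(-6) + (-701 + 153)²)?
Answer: 7040905606282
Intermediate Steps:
(2961712 + 4072989)*(-116763*(-6) + (-701 + 153)²) = 7034701*(700578 + (-548)²) = 7034701*(700578 + 300304) = 7034701*1000882 = 7040905606282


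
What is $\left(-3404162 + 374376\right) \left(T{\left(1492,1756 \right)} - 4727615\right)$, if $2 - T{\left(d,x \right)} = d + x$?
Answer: $14333496425746$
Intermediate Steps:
$T{\left(d,x \right)} = 2 - d - x$ ($T{\left(d,x \right)} = 2 - \left(d + x\right) = 2 - d - x$)
$\left(-3404162 + 374376\right) \left(T{\left(1492,1756 \right)} - 4727615\right) = \left(-3404162 + 374376\right) \left(\left(2 - 1492 - 1756\right) - 4727615\right) = - 3029786 \left(\left(2 - 1492 - 1756\right) - 4727615\right) = - 3029786 \left(-3246 - 4727615\right) = \left(-3029786\right) \left(-4730861\right) = 14333496425746$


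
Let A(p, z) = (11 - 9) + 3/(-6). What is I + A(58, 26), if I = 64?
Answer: 131/2 ≈ 65.500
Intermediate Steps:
A(p, z) = 3/2 (A(p, z) = 2 + 3*(-⅙) = 2 - ½ = 3/2)
I + A(58, 26) = 64 + 3/2 = 131/2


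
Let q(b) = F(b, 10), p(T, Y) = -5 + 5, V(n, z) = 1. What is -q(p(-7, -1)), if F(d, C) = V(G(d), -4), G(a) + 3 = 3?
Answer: -1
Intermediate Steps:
G(a) = 0 (G(a) = -3 + 3 = 0)
F(d, C) = 1
p(T, Y) = 0
q(b) = 1
-q(p(-7, -1)) = -1*1 = -1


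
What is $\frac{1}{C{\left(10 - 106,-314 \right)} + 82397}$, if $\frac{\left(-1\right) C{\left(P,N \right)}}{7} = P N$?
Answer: $- \frac{1}{128611} \approx -7.7754 \cdot 10^{-6}$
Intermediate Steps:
$C{\left(P,N \right)} = - 7 N P$ ($C{\left(P,N \right)} = - 7 P N = - 7 N P$)
$\frac{1}{C{\left(10 - 106,-314 \right)} + 82397} = \frac{1}{\left(-7\right) \left(-314\right) \left(10 - 106\right) + 82397} = \frac{1}{\left(-7\right) \left(-314\right) \left(-96\right) + 82397} = \frac{1}{-211008 + 82397} = \frac{1}{-128611} = - \frac{1}{128611}$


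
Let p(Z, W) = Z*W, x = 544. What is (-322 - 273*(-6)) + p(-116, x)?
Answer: -61788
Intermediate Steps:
p(Z, W) = W*Z
(-322 - 273*(-6)) + p(-116, x) = (-322 - 273*(-6)) + 544*(-116) = (-322 + 1638) - 63104 = 1316 - 63104 = -61788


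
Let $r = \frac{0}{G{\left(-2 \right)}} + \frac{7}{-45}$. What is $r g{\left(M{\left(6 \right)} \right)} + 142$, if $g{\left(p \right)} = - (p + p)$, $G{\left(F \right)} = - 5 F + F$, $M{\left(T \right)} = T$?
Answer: $\frac{2158}{15} \approx 143.87$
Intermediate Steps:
$G{\left(F \right)} = - 4 F$
$r = - \frac{7}{45}$ ($r = \frac{0}{\left(-4\right) \left(-2\right)} + \frac{7}{-45} = \frac{0}{8} + 7 \left(- \frac{1}{45}\right) = 0 \cdot \frac{1}{8} - \frac{7}{45} = 0 - \frac{7}{45} = - \frac{7}{45} \approx -0.15556$)
$g{\left(p \right)} = - 2 p$
$r g{\left(M{\left(6 \right)} \right)} + 142 = - \frac{7 \left(\left(-2\right) 6\right)}{45} + 142 = \left(- \frac{7}{45}\right) \left(-12\right) + 142 = \frac{28}{15} + 142 = \frac{2158}{15}$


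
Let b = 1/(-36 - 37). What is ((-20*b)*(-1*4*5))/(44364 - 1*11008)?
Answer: -100/608747 ≈ -0.00016427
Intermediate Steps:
b = -1/73 (b = 1/(-73) = -1/73 ≈ -0.013699)
((-20*b)*(-1*4*5))/(44364 - 1*11008) = ((-20*(-1/73))*(-1*4*5))/(44364 - 1*11008) = (20*(-4*5)/73)/(44364 - 11008) = ((20/73)*(-20))/33356 = -400/73*1/33356 = -100/608747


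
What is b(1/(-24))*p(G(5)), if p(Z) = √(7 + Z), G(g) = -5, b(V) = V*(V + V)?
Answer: √2/288 ≈ 0.0049105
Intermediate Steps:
b(V) = 2*V² (b(V) = V*(2*V) = 2*V²)
b(1/(-24))*p(G(5)) = (2*(1/(-24))²)*√(7 - 5) = (2*(-1/24)²)*√2 = (2*(1/576))*√2 = √2/288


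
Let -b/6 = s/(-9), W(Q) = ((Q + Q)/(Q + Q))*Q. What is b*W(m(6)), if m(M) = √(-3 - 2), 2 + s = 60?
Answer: 116*I*√5/3 ≈ 86.461*I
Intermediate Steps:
s = 58 (s = -2 + 60 = 58)
m(M) = I*√5 (m(M) = √(-5) = I*√5)
W(Q) = Q (W(Q) = ((2*Q)/((2*Q)))*Q = ((2*Q)*(1/(2*Q)))*Q = 1*Q = Q)
b = 116/3 (b = -348/(-9) = -348*(-1)/9 = -6*(-58/9) = 116/3 ≈ 38.667)
b*W(m(6)) = 116*(I*√5)/3 = 116*I*√5/3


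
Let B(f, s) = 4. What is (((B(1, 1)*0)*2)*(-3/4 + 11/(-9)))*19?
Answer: 0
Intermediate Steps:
(((B(1, 1)*0)*2)*(-3/4 + 11/(-9)))*19 = (((4*0)*2)*(-3/4 + 11/(-9)))*19 = ((0*2)*(-3*¼ + 11*(-⅑)))*19 = (0*(-¾ - 11/9))*19 = (0*(-71/36))*19 = 0*19 = 0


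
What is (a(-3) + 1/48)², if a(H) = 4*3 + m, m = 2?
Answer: 452929/2304 ≈ 196.58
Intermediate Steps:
a(H) = 14 (a(H) = 4*3 + 2 = 12 + 2 = 14)
(a(-3) + 1/48)² = (14 + 1/48)² = (673/48)² = 452929/2304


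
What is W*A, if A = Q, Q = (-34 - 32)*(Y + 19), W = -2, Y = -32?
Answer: -1716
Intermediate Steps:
Q = 858 (Q = (-34 - 32)*(-32 + 19) = -66*(-13) = 858)
A = 858
W*A = -2*858 = -1716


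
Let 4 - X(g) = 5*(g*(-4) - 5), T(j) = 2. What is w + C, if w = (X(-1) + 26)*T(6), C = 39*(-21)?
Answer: -749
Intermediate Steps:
X(g) = 29 + 20*g (X(g) = 4 - 5*(g*(-4) - 5) = 4 - 5*(-4*g - 5) = 4 - 5*(-5 - 4*g) = 4 - (-25 - 20*g) = 4 + (25 + 20*g) = 29 + 20*g)
C = -819
w = 70 (w = ((29 + 20*(-1)) + 26)*2 = ((29 - 20) + 26)*2 = (9 + 26)*2 = 35*2 = 70)
w + C = 70 - 819 = -749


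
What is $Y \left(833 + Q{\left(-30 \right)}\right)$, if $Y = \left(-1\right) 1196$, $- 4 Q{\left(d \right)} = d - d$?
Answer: $-996268$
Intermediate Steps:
$Q{\left(d \right)} = 0$ ($Q{\left(d \right)} = - \frac{d - d}{4} = \left(- \frac{1}{4}\right) 0 = 0$)
$Y = -1196$
$Y \left(833 + Q{\left(-30 \right)}\right) = - 1196 \left(833 + 0\right) = \left(-1196\right) 833 = -996268$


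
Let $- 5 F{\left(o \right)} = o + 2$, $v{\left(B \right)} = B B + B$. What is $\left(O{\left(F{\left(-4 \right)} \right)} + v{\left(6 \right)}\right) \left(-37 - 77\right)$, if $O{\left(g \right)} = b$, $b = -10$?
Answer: $-3648$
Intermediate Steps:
$v{\left(B \right)} = B + B^{2}$ ($v{\left(B \right)} = B^{2} + B = B + B^{2}$)
$F{\left(o \right)} = - \frac{2}{5} - \frac{o}{5}$ ($F{\left(o \right)} = - \frac{o + 2}{5} = - \frac{2 + o}{5} = - \frac{2}{5} - \frac{o}{5}$)
$O{\left(g \right)} = -10$
$\left(O{\left(F{\left(-4 \right)} \right)} + v{\left(6 \right)}\right) \left(-37 - 77\right) = \left(-10 + 6 \left(1 + 6\right)\right) \left(-37 - 77\right) = \left(-10 + 6 \cdot 7\right) \left(-37 - 77\right) = \left(-10 + 42\right) \left(-114\right) = 32 \left(-114\right) = -3648$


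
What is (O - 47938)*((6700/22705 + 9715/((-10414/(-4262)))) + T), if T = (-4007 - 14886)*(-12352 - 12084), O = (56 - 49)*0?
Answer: -523303659873334475498/23644987 ≈ -2.2132e+13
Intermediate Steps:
O = 0 (O = 7*0 = 0)
T = 461669348 (T = -18893*(-24436) = 461669348)
(O - 47938)*((6700/22705 + 9715/((-10414/(-4262)))) + T) = (0 - 47938)*((6700/22705 + 9715/((-10414/(-4262)))) + 461669348) = -47938*((6700*(1/22705) + 9715/((-10414*(-1/4262)))) + 461669348) = -47938*((1340/4541 + 9715/(5207/2131)) + 461669348) = -47938*((1340/4541 + 9715*(2131/5207)) + 461669348) = -47938*((1340/4541 + 20702665/5207) + 461669348) = -47938*(94017779145/23644987 + 461669348) = -47938*10916259749537621/23644987 = -523303659873334475498/23644987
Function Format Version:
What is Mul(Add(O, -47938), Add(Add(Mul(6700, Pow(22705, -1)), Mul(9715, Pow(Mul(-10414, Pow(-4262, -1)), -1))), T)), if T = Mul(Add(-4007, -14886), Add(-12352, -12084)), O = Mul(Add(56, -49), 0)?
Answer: Rational(-523303659873334475498, 23644987) ≈ -2.2132e+13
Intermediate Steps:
O = 0 (O = Mul(7, 0) = 0)
T = 461669348 (T = Mul(-18893, -24436) = 461669348)
Mul(Add(O, -47938), Add(Add(Mul(6700, Pow(22705, -1)), Mul(9715, Pow(Mul(-10414, Pow(-4262, -1)), -1))), T)) = Mul(Add(0, -47938), Add(Add(Mul(6700, Pow(22705, -1)), Mul(9715, Pow(Mul(-10414, Pow(-4262, -1)), -1))), 461669348)) = Mul(-47938, Add(Add(Mul(6700, Rational(1, 22705)), Mul(9715, Pow(Mul(-10414, Rational(-1, 4262)), -1))), 461669348)) = Mul(-47938, Add(Add(Rational(1340, 4541), Mul(9715, Pow(Rational(5207, 2131), -1))), 461669348)) = Mul(-47938, Add(Add(Rational(1340, 4541), Mul(9715, Rational(2131, 5207))), 461669348)) = Mul(-47938, Add(Add(Rational(1340, 4541), Rational(20702665, 5207)), 461669348)) = Mul(-47938, Add(Rational(94017779145, 23644987), 461669348)) = Mul(-47938, Rational(10916259749537621, 23644987)) = Rational(-523303659873334475498, 23644987)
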